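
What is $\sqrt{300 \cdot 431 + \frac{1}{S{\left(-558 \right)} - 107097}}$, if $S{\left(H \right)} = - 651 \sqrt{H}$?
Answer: $\sqrt{129300 - \frac{1}{107097 + 1953 i \sqrt{62}}} \approx 359.58 + 2.0 \cdot 10^{-9} i$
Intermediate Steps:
$\sqrt{300 \cdot 431 + \frac{1}{S{\left(-558 \right)} - 107097}} = \sqrt{300 \cdot 431 + \frac{1}{- 651 \sqrt{-558} - 107097}} = \sqrt{129300 + \frac{1}{- 651 \cdot 3 i \sqrt{62} - 107097}} = \sqrt{129300 + \frac{1}{- 1953 i \sqrt{62} - 107097}} = \sqrt{129300 + \frac{1}{-107097 - 1953 i \sqrt{62}}}$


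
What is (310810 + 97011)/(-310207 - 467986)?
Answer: -407821/778193 ≈ -0.52406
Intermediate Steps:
(310810 + 97011)/(-310207 - 467986) = 407821/(-778193) = 407821*(-1/778193) = -407821/778193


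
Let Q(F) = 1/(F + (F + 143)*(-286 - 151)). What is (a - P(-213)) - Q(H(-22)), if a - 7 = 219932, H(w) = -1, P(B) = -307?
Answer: 13667365531/62055 ≈ 2.2025e+5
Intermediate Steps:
a = 219939 (a = 7 + 219932 = 219939)
Q(F) = 1/(-62491 - 436*F) (Q(F) = 1/(F + (143 + F)*(-437)) = 1/(F + (-62491 - 437*F)) = 1/(-62491 - 436*F))
(a - P(-213)) - Q(H(-22)) = (219939 - 1*(-307)) - (-1)/(62491 + 436*(-1)) = (219939 + 307) - (-1)/(62491 - 436) = 220246 - (-1)/62055 = 220246 - 1*(-1/62055) = 220246 + 1/62055 = 13667365531/62055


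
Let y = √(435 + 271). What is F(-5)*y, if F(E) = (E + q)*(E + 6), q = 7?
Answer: 2*√706 ≈ 53.141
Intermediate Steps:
F(E) = (6 + E)*(7 + E) (F(E) = (E + 7)*(E + 6) = (7 + E)*(6 + E) = (6 + E)*(7 + E))
y = √706 ≈ 26.571
F(-5)*y = (42 + (-5)² + 13*(-5))*√706 = (42 + 25 - 65)*√706 = 2*√706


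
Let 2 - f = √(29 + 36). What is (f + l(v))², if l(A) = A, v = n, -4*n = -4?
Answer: (3 - √65)² ≈ 25.626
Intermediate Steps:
n = 1 (n = -¼*(-4) = 1)
v = 1
f = 2 - √65 (f = 2 - √(29 + 36) = 2 - √65 ≈ -6.0623)
(f + l(v))² = ((2 - √65) + 1)² = (3 - √65)²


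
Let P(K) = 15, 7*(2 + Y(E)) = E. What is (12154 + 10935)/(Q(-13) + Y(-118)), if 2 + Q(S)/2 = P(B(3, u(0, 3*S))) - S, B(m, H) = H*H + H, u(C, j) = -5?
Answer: 161623/232 ≈ 696.65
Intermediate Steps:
B(m, H) = H + H**2 (B(m, H) = H**2 + H = H + H**2)
Y(E) = -2 + E/7
Q(S) = 26 - 2*S (Q(S) = -4 + 2*(15 - S) = -4 + (30 - 2*S) = 26 - 2*S)
(12154 + 10935)/(Q(-13) + Y(-118)) = (12154 + 10935)/((26 - 2*(-13)) + (-2 + (1/7)*(-118))) = 23089/((26 + 26) + (-2 - 118/7)) = 23089/(52 - 132/7) = 23089/(232/7) = 23089*(7/232) = 161623/232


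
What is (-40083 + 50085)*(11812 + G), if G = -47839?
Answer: -360342054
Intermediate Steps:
(-40083 + 50085)*(11812 + G) = (-40083 + 50085)*(11812 - 47839) = 10002*(-36027) = -360342054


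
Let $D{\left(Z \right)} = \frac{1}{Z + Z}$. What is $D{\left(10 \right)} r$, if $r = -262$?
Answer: $- \frac{131}{10} \approx -13.1$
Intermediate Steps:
$D{\left(Z \right)} = \frac{1}{2 Z}$
$D{\left(10 \right)} r = \frac{1}{2 \cdot 10} \left(-262\right) = \frac{1}{2} \cdot \frac{1}{10} \left(-262\right) = \frac{1}{20} \left(-262\right) = - \frac{131}{10}$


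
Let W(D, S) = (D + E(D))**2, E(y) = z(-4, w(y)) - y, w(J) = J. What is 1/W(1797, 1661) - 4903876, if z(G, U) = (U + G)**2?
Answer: -50682804499588596675/10335254092801 ≈ -4.9039e+6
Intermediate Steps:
z(G, U) = (G + U)**2
E(y) = (-4 + y)**2 - y
W(D, S) = (-4 + D)**4 (W(D, S) = (D + ((-4 + D)**2 - D))**2 = ((-4 + D)**2)**2 = (-4 + D)**4)
1/W(1797, 1661) - 4903876 = 1/((-4 + 1797)**4) - 4903876 = 1/(1793**4) - 4903876 = 1/10335254092801 - 4903876 = -50682804499588596675/10335254092801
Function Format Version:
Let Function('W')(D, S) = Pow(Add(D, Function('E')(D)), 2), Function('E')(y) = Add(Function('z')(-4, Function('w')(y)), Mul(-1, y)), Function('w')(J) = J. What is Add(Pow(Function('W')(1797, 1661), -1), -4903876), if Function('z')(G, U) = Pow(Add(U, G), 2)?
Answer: Rational(-50682804499588596675, 10335254092801) ≈ -4.9039e+6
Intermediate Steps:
Function('z')(G, U) = Pow(Add(G, U), 2)
Function('E')(y) = Add(Pow(Add(-4, y), 2), Mul(-1, y))
Function('W')(D, S) = Pow(Add(-4, D), 4) (Function('W')(D, S) = Pow(Add(D, Add(Pow(Add(-4, D), 2), Mul(-1, D))), 2) = Pow(Pow(Add(-4, D), 2), 2) = Pow(Add(-4, D), 4))
Add(Pow(Function('W')(1797, 1661), -1), -4903876) = Add(Pow(Pow(Add(-4, 1797), 4), -1), -4903876) = Add(Pow(Pow(1793, 4), -1), -4903876) = Add(Pow(10335254092801, -1), -4903876) = Add(Rational(1, 10335254092801), -4903876) = Rational(-50682804499588596675, 10335254092801)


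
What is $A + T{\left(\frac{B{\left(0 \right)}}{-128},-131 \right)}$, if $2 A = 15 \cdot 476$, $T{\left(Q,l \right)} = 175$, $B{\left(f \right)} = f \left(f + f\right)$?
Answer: $3745$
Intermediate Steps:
$B{\left(f \right)} = 2 f^{2}$ ($B{\left(f \right)} = f 2 f = 2 f^{2}$)
$A = 3570$ ($A = \frac{15 \cdot 476}{2} = \frac{1}{2} \cdot 7140 = 3570$)
$A + T{\left(\frac{B{\left(0 \right)}}{-128},-131 \right)} = 3570 + 175 = 3745$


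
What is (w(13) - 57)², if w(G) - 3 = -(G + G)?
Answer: 6400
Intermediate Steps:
w(G) = 3 - 2*G (w(G) = 3 - (G + G) = 3 - 2*G)
(w(13) - 57)² = ((3 - 2*13) - 57)² = ((3 - 26) - 57)² = (-23 - 57)² = (-80)² = 6400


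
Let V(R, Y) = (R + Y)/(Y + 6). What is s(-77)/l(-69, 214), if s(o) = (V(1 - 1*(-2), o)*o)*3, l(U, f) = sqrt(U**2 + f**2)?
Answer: -17094*sqrt(50557)/3589547 ≈ -1.0708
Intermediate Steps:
V(R, Y) = (R + Y)/(6 + Y)
s(o) = 3*o*(3 + o)/(6 + o) (s(o) = ((((1 - 1*(-2)) + o)/(6 + o))*o)*3 = ((((1 + 2) + o)/(6 + o))*o)*3 = (((3 + o)/(6 + o))*o)*3 = (o*(3 + o)/(6 + o))*3 = 3*o*(3 + o)/(6 + o))
s(-77)/l(-69, 214) = (3*(-77)*(3 - 77)/(6 - 77))/(sqrt((-69)**2 + 214**2)) = (3*(-77)*(-74)/(-71))/(sqrt(4761 + 45796)) = (3*(-77)*(-1/71)*(-74))/(sqrt(50557)) = -17094*sqrt(50557)/3589547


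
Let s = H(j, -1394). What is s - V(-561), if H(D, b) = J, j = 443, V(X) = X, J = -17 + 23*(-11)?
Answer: 291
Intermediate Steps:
J = -270 (J = -17 - 253 = -270)
H(D, b) = -270
s = -270
s - V(-561) = -270 - 1*(-561) = -270 + 561 = 291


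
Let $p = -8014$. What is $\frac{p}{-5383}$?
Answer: $\frac{8014}{5383} \approx 1.4888$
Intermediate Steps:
$\frac{p}{-5383} = - \frac{8014}{-5383} = \left(-8014\right) \left(- \frac{1}{5383}\right) = \frac{8014}{5383}$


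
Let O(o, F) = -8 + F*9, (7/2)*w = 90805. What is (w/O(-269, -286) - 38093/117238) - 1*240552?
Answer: -23170088757813/96316346 ≈ -2.4056e+5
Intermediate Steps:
w = 181610/7 (w = (2/7)*90805 = 181610/7 ≈ 25944.)
O(o, F) = -8 + 9*F
(w/O(-269, -286) - 38093/117238) - 1*240552 = (181610/(7*(-8 + 9*(-286))) - 38093/117238) - 1*240552 = (181610/(7*(-8 - 2574)) - 38093*1/117238) - 240552 = ((181610/7)/(-2582) - 3463/10658) - 240552 = ((181610/7)*(-1/2582) - 3463/10658) - 240552 = (-90805/9037 - 3463/10658) - 240552 = -999094821/96316346 - 240552 = -23170088757813/96316346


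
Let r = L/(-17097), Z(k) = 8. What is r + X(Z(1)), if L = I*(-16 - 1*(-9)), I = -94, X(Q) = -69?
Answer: -1180351/17097 ≈ -69.038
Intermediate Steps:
L = 658 (L = -94*(-16 - 1*(-9)) = -94*(-16 + 9) = -94*(-7) = 658)
r = -658/17097 (r = 658/(-17097) = 658*(-1/17097) = -658/17097 ≈ -0.038486)
r + X(Z(1)) = -658/17097 - 69 = -1180351/17097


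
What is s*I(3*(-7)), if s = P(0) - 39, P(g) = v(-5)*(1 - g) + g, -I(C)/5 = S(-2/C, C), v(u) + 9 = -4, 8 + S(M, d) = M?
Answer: -43160/21 ≈ -2055.2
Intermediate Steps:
S(M, d) = -8 + M
v(u) = -13 (v(u) = -9 - 4 = -13)
I(C) = 40 + 10/C (I(C) = -5*(-8 - 2/C) = 40 + 10/C)
P(g) = -13 + 14*g (P(g) = -13*(1 - g) + g = (-13 + 13*g) + g = -13 + 14*g)
s = -52 (s = (-13 + 14*0) - 39 = (-13 + 0) - 39 = -13 - 39 = -52)
s*I(3*(-7)) = -52*(40 + 10/((3*(-7)))) = -52*(40 + 10/(-21)) = -52*(40 + 10*(-1/21)) = -52*(40 - 10/21) = -52*830/21 = -43160/21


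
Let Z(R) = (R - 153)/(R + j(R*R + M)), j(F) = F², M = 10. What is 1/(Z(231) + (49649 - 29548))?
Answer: 1424231936/28628486145575 ≈ 4.9749e-5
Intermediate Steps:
Z(R) = (-153 + R)/(R + (10 + R²)²) (Z(R) = (R - 153)/(R + (R*R + 10)²) = (-153 + R)/(R + (R² + 10)²) = (-153 + R)/(R + (10 + R²)²))
1/(Z(231) + (49649 - 29548)) = 1/((-153 + 231)/(231 + (10 + 231²)²) + (49649 - 29548)) = 1/(78/(231 + (10 + 53361)²) + 20101) = 1/(78/(231 + 53371²) + 20101) = 1/(78/(231 + 2848463641) + 20101) = 1/(78/2848463872 + 20101) = 1/((1/2848463872)*78 + 20101) = 1/(39/1424231936 + 20101) = 1/(28628486145575/1424231936) = 1424231936/28628486145575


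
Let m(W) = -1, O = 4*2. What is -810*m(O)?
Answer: 810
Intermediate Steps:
O = 8
-810*m(O) = -810*(-1) = 810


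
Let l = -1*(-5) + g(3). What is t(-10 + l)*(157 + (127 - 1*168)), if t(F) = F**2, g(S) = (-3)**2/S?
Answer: 464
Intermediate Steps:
g(S) = 9/S
l = 8 (l = -1*(-5) + 9/3 = 5 + 9*(1/3) = 5 + 3 = 8)
t(-10 + l)*(157 + (127 - 1*168)) = (-10 + 8)**2*(157 + (127 - 1*168)) = (-2)**2*(157 + (127 - 168)) = 4*(157 - 41) = 4*116 = 464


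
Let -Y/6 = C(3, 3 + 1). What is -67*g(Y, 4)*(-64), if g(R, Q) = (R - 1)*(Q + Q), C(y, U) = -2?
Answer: 377344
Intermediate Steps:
Y = 12 (Y = -6*(-2) = 12)
g(R, Q) = 2*Q*(-1 + R) (g(R, Q) = (-1 + R)*(2*Q) = 2*Q*(-1 + R))
-67*g(Y, 4)*(-64) = -134*4*(-1 + 12)*(-64) = -134*4*11*(-64) = -67*88*(-64) = -5896*(-64) = 377344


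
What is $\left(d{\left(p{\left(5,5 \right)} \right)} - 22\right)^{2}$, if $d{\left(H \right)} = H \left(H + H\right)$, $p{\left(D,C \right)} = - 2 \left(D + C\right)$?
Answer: $605284$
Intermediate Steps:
$p{\left(D,C \right)} = - 2 C - 2 D$ ($p{\left(D,C \right)} = - 2 \left(C + D\right) = - 2 C - 2 D$)
$d{\left(H \right)} = 2 H^{2}$ ($d{\left(H \right)} = H 2 H = 2 H^{2}$)
$\left(d{\left(p{\left(5,5 \right)} \right)} - 22\right)^{2} = \left(2 \left(\left(-2\right) 5 - 10\right)^{2} - 22\right)^{2} = \left(2 \left(-10 - 10\right)^{2} - 22\right)^{2} = \left(2 \left(-20\right)^{2} - 22\right)^{2} = \left(2 \cdot 400 - 22\right)^{2} = \left(800 - 22\right)^{2} = 778^{2} = 605284$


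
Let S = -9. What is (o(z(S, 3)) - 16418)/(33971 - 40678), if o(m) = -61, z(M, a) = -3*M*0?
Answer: 16479/6707 ≈ 2.4570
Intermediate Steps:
z(M, a) = 0
(o(z(S, 3)) - 16418)/(33971 - 40678) = (-61 - 16418)/(33971 - 40678) = -16479/(-6707) = -16479*(-1/6707) = 16479/6707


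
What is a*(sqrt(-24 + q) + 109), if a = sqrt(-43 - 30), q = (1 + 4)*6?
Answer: I*sqrt(73)*(109 + sqrt(6)) ≈ 952.22*I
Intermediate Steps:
q = 30 (q = 5*6 = 30)
a = I*sqrt(73) (a = sqrt(-73) = I*sqrt(73) ≈ 8.544*I)
a*(sqrt(-24 + q) + 109) = (I*sqrt(73))*(sqrt(-24 + 30) + 109) = (I*sqrt(73))*(sqrt(6) + 109) = (I*sqrt(73))*(109 + sqrt(6)) = I*sqrt(73)*(109 + sqrt(6))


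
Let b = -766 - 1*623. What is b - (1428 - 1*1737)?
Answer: -1080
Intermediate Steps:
b = -1389 (b = -766 - 623 = -1389)
b - (1428 - 1*1737) = -1389 - (1428 - 1*1737) = -1389 - (1428 - 1737) = -1389 - 1*(-309) = -1389 + 309 = -1080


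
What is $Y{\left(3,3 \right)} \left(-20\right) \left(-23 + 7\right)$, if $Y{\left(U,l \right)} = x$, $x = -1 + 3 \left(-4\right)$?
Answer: $-4160$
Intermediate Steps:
$x = -13$ ($x = -1 - 12 = -13$)
$Y{\left(U,l \right)} = -13$
$Y{\left(3,3 \right)} \left(-20\right) \left(-23 + 7\right) = \left(-13\right) \left(-20\right) \left(-23 + 7\right) = 260 \left(-16\right) = -4160$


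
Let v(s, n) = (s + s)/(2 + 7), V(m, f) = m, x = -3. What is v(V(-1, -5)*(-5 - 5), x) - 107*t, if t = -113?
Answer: 108839/9 ≈ 12093.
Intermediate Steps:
v(s, n) = 2*s/9 (v(s, n) = (2*s)/9 = (2*s)*(⅑) = 2*s/9)
v(V(-1, -5)*(-5 - 5), x) - 107*t = 2*(-(-5 - 5))/9 - 107*(-113) = 2*(-1*(-10))/9 + 12091 = (2/9)*10 + 12091 = 20/9 + 12091 = 108839/9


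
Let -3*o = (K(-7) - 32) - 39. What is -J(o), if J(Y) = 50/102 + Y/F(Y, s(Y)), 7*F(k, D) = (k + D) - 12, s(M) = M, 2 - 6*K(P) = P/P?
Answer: -167575/32334 ≈ -5.1826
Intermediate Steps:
K(P) = ⅙ (K(P) = ⅓ - P/(6*P) = ⅓ - ⅙*1 = ⅓ - ⅙ = ⅙)
o = 425/18 (o = -((⅙ - 32) - 39)/3 = -(-191/6 - 39)/3 = -⅓*(-425/6) = 425/18 ≈ 23.611)
F(k, D) = -12/7 + D/7 + k/7 (F(k, D) = ((k + D) - 12)/7 = ((D + k) - 12)/7 = (-12 + D + k)/7 = -12/7 + D/7 + k/7)
J(Y) = 25/51 + Y/(-12/7 + 2*Y/7) (J(Y) = 50/102 + Y/(-12/7 + Y/7 + Y/7) = 50*(1/102) + Y/(-12/7 + 2*Y/7) = 25/51 + Y/(-12/7 + 2*Y/7))
-J(o) = -(-300 + 407*(425/18))/(102*(-6 + 425/18)) = -(-300 + 172975/18)/(102*317/18) = -18*167575/(102*317*18) = -1*167575/32334 = -167575/32334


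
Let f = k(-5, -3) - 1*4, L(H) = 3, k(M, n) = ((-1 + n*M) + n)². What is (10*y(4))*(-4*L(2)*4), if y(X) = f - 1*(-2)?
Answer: -57120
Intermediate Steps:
k(M, n) = (-1 + n + M*n)² (k(M, n) = ((-1 + M*n) + n)² = (-1 + n + M*n)²)
f = 117 (f = (-1 - 3 - 5*(-3))² - 1*4 = (-1 - 3 + 15)² - 4 = 11² - 4 = 121 - 4 = 117)
y(X) = 119 (y(X) = 117 - 1*(-2) = 117 + 2 = 119)
(10*y(4))*(-4*L(2)*4) = (10*119)*(-4*3*4) = 1190*(-12*4) = 1190*(-48) = -57120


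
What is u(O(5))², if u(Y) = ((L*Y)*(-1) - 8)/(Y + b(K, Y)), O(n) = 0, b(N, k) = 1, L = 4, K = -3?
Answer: 64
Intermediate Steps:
u(Y) = (-8 - 4*Y)/(1 + Y) (u(Y) = ((4*Y)*(-1) - 8)/(Y + 1) = (-4*Y - 8)/(1 + Y) = (-8 - 4*Y)/(1 + Y))
u(O(5))² = (4*(-2 - 1*0)/(1 + 0))² = (4*(-2 + 0)/1)² = (4*1*(-2))² = (-8)² = 64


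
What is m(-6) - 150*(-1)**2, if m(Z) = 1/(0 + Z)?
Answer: -901/6 ≈ -150.17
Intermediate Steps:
m(Z) = 1/Z
m(-6) - 150*(-1)**2 = 1/(-6) - 150*(-1)**2 = -1/6 - 150*1 = -1/6 - 150 = -901/6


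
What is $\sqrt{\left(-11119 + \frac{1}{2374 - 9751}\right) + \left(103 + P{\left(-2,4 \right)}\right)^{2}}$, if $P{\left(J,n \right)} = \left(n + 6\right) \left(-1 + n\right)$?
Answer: $\frac{\sqrt{357540240153}}{7377} \approx 81.056$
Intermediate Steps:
$P{\left(J,n \right)} = \left(-1 + n\right) \left(6 + n\right)$ ($P{\left(J,n \right)} = \left(6 + n\right) \left(-1 + n\right) = \left(-1 + n\right) \left(6 + n\right)$)
$\sqrt{\left(-11119 + \frac{1}{2374 - 9751}\right) + \left(103 + P{\left(-2,4 \right)}\right)^{2}} = \sqrt{\left(-11119 + \frac{1}{2374 - 9751}\right) + \left(103 + \left(-6 + 4^{2} + 5 \cdot 4\right)\right)^{2}} = \sqrt{\left(-11119 + \frac{1}{2374 - 9751}\right) + \left(103 + \left(-6 + 16 + 20\right)\right)^{2}} = \sqrt{\left(-11119 + \frac{1}{-7377}\right) + \left(103 + 30\right)^{2}} = \sqrt{\left(-11119 - \frac{1}{7377}\right) + 133^{2}} = \sqrt{- \frac{82024864}{7377} + 17689} = \sqrt{\frac{48466889}{7377}} = \frac{\sqrt{357540240153}}{7377}$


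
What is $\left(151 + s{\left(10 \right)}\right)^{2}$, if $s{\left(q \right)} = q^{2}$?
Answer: $63001$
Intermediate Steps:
$\left(151 + s{\left(10 \right)}\right)^{2} = \left(151 + 10^{2}\right)^{2} = \left(151 + 100\right)^{2} = 251^{2} = 63001$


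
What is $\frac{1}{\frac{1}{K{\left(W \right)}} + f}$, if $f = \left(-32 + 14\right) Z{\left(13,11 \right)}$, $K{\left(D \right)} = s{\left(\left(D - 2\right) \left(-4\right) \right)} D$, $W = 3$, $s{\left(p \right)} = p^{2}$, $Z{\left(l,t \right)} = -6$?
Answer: $\frac{48}{5185} \approx 0.0092575$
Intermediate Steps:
$K{\left(D \right)} = D \left(8 - 4 D\right)^{2}$ ($K{\left(D \right)} = \left(\left(D - 2\right) \left(-4\right)\right)^{2} D = \left(\left(-2 + D\right) \left(-4\right)\right)^{2} D = \left(8 - 4 D\right)^{2} D = D \left(8 - 4 D\right)^{2}$)
$f = 108$ ($f = \left(-32 + 14\right) \left(-6\right) = \left(-18\right) \left(-6\right) = 108$)
$\frac{1}{\frac{1}{K{\left(W \right)}} + f} = \frac{1}{\frac{1}{16 \cdot 3 \left(-2 + 3\right)^{2}} + 108} = \frac{1}{\frac{1}{16 \cdot 3 \cdot 1^{2}} + 108} = \frac{1}{\frac{1}{16 \cdot 3 \cdot 1} + 108} = \frac{1}{\frac{1}{48} + 108} = \frac{1}{\frac{5185}{48}} = \frac{48}{5185}$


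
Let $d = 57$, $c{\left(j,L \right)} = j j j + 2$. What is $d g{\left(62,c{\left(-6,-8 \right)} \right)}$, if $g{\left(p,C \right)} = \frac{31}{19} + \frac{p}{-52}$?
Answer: $\frac{651}{26} \approx 25.038$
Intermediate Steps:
$c{\left(j,L \right)} = 2 + j^{3}$ ($c{\left(j,L \right)} = j^{2} j + 2 = j^{3} + 2 = 2 + j^{3}$)
$g{\left(p,C \right)} = \frac{31}{19} - \frac{p}{52}$ ($g{\left(p,C \right)} = 31 \cdot \frac{1}{19} + p \left(- \frac{1}{52}\right) = \frac{31}{19} - \frac{p}{52}$)
$d g{\left(62,c{\left(-6,-8 \right)} \right)} = 57 \left(\frac{31}{19} - \frac{31}{26}\right) = 57 \cdot \frac{217}{494} = \frac{651}{26}$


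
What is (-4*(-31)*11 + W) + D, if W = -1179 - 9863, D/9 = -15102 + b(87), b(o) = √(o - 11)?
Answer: -145596 + 18*√19 ≈ -1.4552e+5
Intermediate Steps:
b(o) = √(-11 + o)
D = -135918 + 18*√19 (D = 9*(-15102 + √(-11 + 87)) = 9*(-15102 + √76) = 9*(-15102 + 2*√19) = -135918 + 18*√19 ≈ -1.3584e+5)
W = -11042
(-4*(-31)*11 + W) + D = (-4*(-31)*11 - 11042) + (-135918 + 18*√19) = (124*11 - 11042) + (-135918 + 18*√19) = (1364 - 11042) + (-135918 + 18*√19) = -9678 + (-135918 + 18*√19) = -145596 + 18*√19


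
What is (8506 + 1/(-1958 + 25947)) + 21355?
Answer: 716335530/23989 ≈ 29861.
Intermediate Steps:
(8506 + 1/(-1958 + 25947)) + 21355 = (8506 + 1/23989) + 21355 = 204050435/23989 + 21355 = 716335530/23989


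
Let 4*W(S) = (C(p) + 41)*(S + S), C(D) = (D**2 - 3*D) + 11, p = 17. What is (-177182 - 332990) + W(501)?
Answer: -437527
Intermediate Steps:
C(D) = 11 + D**2 - 3*D
W(S) = 145*S (W(S) = (((11 + 17**2 - 3*17) + 41)*(S + S))/4 = (((11 + 289 - 51) + 41)*(2*S))/4 = ((249 + 41)*(2*S))/4 = (290*(2*S))/4 = (580*S)/4 = 145*S)
(-177182 - 332990) + W(501) = (-177182 - 332990) + 145*501 = -510172 + 72645 = -437527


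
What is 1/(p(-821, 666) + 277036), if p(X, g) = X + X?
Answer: 1/275394 ≈ 3.6312e-6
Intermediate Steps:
p(X, g) = 2*X
1/(p(-821, 666) + 277036) = 1/(2*(-821) + 277036) = 1/(-1642 + 277036) = 1/275394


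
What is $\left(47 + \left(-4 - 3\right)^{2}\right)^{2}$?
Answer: $9216$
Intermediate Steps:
$\left(47 + \left(-4 - 3\right)^{2}\right)^{2} = \left(47 + \left(-7\right)^{2}\right)^{2} = \left(47 + 49\right)^{2} = 96^{2} = 9216$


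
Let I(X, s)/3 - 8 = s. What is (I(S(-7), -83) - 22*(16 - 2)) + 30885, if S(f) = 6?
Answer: 30352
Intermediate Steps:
I(X, s) = 24 + 3*s
(I(S(-7), -83) - 22*(16 - 2)) + 30885 = ((24 + 3*(-83)) - 22*(16 - 2)) + 30885 = ((24 - 249) - 22*14) + 30885 = (-225 - 308) + 30885 = -533 + 30885 = 30352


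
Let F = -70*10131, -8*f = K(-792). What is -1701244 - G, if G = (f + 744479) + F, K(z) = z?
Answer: -1736652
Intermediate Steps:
f = 99 (f = -1/8*(-792) = 99)
F = -709170
G = 35408 (G = (99 + 744479) - 709170 = 744578 - 709170 = 35408)
-1701244 - G = -1701244 - 1*35408 = -1701244 - 35408 = -1736652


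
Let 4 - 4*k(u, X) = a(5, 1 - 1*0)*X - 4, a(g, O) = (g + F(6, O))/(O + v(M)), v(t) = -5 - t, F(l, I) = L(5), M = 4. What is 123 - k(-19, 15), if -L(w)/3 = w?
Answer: 2011/16 ≈ 125.69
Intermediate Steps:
L(w) = -3*w
F(l, I) = -15 (F(l, I) = -3*5 = -15)
a(g, O) = (-15 + g)/(-9 + O) (a(g, O) = (g - 15)/(O + (-5 - 1*4)) = (-15 + g)/(O + (-5 - 4)) = (-15 + g)/(O - 9) = (-15 + g)/(-9 + O))
k(u, X) = 2 - 5*X/16 (k(u, X) = 1 - (((-15 + 5)/(-9 + (1 - 1*0)))*X - 4)/4 = 1 - ((-10/(-9 + (1 + 0)))*X - 4)/4 = 1 - ((-10/(-9 + 1))*X - 4)/4 = 1 - ((-10/(-8))*X - 4)/4 = 1 - ((-⅛*(-10))*X - 4)/4 = 1 - (5*X/4 - 4)/4 = 1 - (-4 + 5*X/4)/4 = 1 + (1 - 5*X/16) = 2 - 5*X/16)
123 - k(-19, 15) = 123 - (2 - 5/16*15) = 123 - (2 - 75/16) = 123 - 1*(-43/16) = 123 + 43/16 = 2011/16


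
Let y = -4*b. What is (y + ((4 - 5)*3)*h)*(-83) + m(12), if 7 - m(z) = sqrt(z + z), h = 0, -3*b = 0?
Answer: 7 - 2*sqrt(6) ≈ 2.1010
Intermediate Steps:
b = 0 (b = -1/3*0 = 0)
m(z) = 7 - sqrt(2)*sqrt(z) (m(z) = 7 - sqrt(z + z) = 7 - sqrt(2*z) = 7 - sqrt(2)*sqrt(z))
y = 0 (y = -4*0 = 0)
(y + ((4 - 5)*3)*h)*(-83) + m(12) = (0 + ((4 - 5)*3)*0)*(-83) + (7 - sqrt(2)*sqrt(12)) = (0 - 1*3*0)*(-83) + (7 - sqrt(2)*2*sqrt(3)) = (0 - 3*0)*(-83) + (7 - 2*sqrt(6)) = (0 + 0)*(-83) + (7 - 2*sqrt(6)) = 0*(-83) + (7 - 2*sqrt(6)) = 0 + (7 - 2*sqrt(6)) = 7 - 2*sqrt(6)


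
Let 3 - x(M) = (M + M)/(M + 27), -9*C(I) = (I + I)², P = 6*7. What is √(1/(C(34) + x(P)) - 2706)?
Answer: I*√30394886296515/105983 ≈ 52.019*I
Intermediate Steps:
P = 42
C(I) = -4*I²/9 (C(I) = -(I + I)²/9 = -4*I²/9)
x(M) = 3 - 2*M/(27 + M) (x(M) = 3 - (M + M)/(M + 27) = 3 - 2*M/(27 + M))
√(1/(C(34) + x(P)) - 2706) = √(1/(-4/9*34² + (81 + 42)/(27 + 42)) - 2706) = √(1/(-4/9*1156 + 123/69) - 2706) = √(1/(-4624/9 + (1/69)*123) - 2706) = √(1/(-4624/9 + 41/23) - 2706) = √(1/(-105983/207) - 2706) = √(-207/105983 - 2706) = √(-286790205/105983) = I*√30394886296515/105983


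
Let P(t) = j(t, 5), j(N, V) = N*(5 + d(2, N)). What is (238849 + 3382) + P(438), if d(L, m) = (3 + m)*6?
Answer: 1403369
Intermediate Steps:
d(L, m) = 18 + 6*m
j(N, V) = N*(23 + 6*N) (j(N, V) = N*(5 + (18 + 6*N)) = N*(23 + 6*N))
P(t) = t*(23 + 6*t)
(238849 + 3382) + P(438) = (238849 + 3382) + 438*(23 + 6*438) = 242231 + 438*(23 + 2628) = 242231 + 438*2651 = 242231 + 1161138 = 1403369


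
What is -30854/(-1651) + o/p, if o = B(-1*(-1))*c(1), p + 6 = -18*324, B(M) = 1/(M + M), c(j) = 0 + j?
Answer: 360249653/19277076 ≈ 18.688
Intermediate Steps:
c(j) = j
B(M) = 1/(2*M)
p = -5838 (p = -6 - 18*324 = -6 - 5832 = -5838)
o = ½ (o = (1/(2*((-1*(-1)))))*1 = ((½)/1)*1 = ((½)*1)*1 = (½)*1 = ½ ≈ 0.50000)
-30854/(-1651) + o/p = -30854/(-1651) + (½)/(-5838) = -30854*(-1/1651) + (½)*(-1/5838) = 30854/1651 - 1/11676 = 360249653/19277076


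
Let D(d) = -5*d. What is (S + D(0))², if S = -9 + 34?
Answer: 625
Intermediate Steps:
S = 25
(S + D(0))² = (25 - 5*0)² = (25 + 0)² = 25² = 625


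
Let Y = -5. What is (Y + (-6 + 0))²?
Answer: 121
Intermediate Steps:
(Y + (-6 + 0))² = (-5 + (-6 + 0))² = (-5 - 6)² = (-11)² = 121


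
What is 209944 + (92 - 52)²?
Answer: 211544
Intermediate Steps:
209944 + (92 - 52)² = 209944 + 40² = 209944 + 1600 = 211544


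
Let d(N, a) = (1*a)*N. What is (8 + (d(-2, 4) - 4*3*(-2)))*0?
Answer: 0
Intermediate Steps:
d(N, a) = N*a (d(N, a) = a*N = N*a)
(8 + (d(-2, 4) - 4*3*(-2)))*0 = (8 + (-2*4 - 4*3*(-2)))*0 = (8 + (-8 - 12*(-2)))*0 = (8 + (-8 - 1*(-24)))*0 = (8 + (-8 + 24))*0 = (8 + 16)*0 = 24*0 = 0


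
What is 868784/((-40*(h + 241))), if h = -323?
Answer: 54299/205 ≈ 264.87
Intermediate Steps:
868784/((-40*(h + 241))) = 868784/((-40*(-323 + 241))) = 868784/((-40*(-82))) = 868784/3280 = 868784*(1/3280) = 54299/205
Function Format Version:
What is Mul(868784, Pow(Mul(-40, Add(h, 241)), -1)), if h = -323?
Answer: Rational(54299, 205) ≈ 264.87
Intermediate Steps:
Mul(868784, Pow(Mul(-40, Add(h, 241)), -1)) = Mul(868784, Pow(Mul(-40, Add(-323, 241)), -1)) = Mul(868784, Pow(Mul(-40, -82), -1)) = Mul(868784, Pow(3280, -1)) = Mul(868784, Rational(1, 3280)) = Rational(54299, 205)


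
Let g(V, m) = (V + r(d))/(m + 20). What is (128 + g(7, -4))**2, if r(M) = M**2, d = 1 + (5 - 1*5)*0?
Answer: 66049/4 ≈ 16512.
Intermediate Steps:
d = 1 (d = 1 + (5 - 5)*0 = 1 + 0*0 = 1 + 0 = 1)
g(V, m) = (1 + V)/(20 + m) (g(V, m) = (V + 1**2)/(m + 20) = (V + 1)/(20 + m) = (1 + V)/(20 + m))
(128 + g(7, -4))**2 = (128 + (1 + 7)/(20 - 4))**2 = (128 + 8/16)**2 = (128 + (1/16)*8)**2 = (128 + 1/2)**2 = (257/2)**2 = 66049/4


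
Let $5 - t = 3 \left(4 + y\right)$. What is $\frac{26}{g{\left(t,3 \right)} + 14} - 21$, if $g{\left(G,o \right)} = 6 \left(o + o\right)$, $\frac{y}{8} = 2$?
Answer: $- \frac{512}{25} \approx -20.48$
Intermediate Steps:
$y = 16$ ($y = 8 \cdot 2 = 16$)
$t = -55$ ($t = 5 - 3 \left(4 + 16\right) = 5 - 3 \cdot 20 = 5 - 60 = -55$)
$g{\left(G,o \right)} = 12 o$ ($g{\left(G,o \right)} = 6 \cdot 2 o = 12 o$)
$\frac{26}{g{\left(t,3 \right)} + 14} - 21 = \frac{26}{12 \cdot 3 + 14} - 21 = \frac{26}{36 + 14} - 21 = \frac{26}{50} - 21 = 26 \cdot \frac{1}{50} - 21 = \frac{13}{25} - 21 = - \frac{512}{25}$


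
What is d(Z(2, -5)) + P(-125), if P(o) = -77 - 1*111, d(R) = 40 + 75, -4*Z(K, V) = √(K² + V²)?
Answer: -73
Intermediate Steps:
Z(K, V) = -√(K² + V²)/4
d(R) = 115
P(o) = -188 (P(o) = -77 - 111 = -188)
d(Z(2, -5)) + P(-125) = 115 - 188 = -73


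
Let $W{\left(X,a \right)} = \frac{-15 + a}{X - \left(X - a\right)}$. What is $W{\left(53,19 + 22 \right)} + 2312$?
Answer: $\frac{94818}{41} \approx 2312.6$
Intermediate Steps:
$W{\left(X,a \right)} = \frac{-15 + a}{a}$
$W{\left(53,19 + 22 \right)} + 2312 = \frac{-15 + \left(19 + 22\right)}{19 + 22} + 2312 = \frac{-15 + 41}{41} + 2312 = \frac{1}{41} \cdot 26 + 2312 = \frac{26}{41} + 2312 = \frac{94818}{41}$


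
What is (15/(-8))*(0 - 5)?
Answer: 75/8 ≈ 9.3750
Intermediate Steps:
(15/(-8))*(0 - 5) = (15*(-1/8))*(-5) = -15/8*(-5) = 75/8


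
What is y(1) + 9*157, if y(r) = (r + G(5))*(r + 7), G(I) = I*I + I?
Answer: 1661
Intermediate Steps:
G(I) = I + I² (G(I) = I² + I = I + I²)
y(r) = (7 + r)*(30 + r) (y(r) = (r + 5*(1 + 5))*(r + 7) = (r + 5*6)*(7 + r) = (r + 30)*(7 + r) = (30 + r)*(7 + r) = (7 + r)*(30 + r))
y(1) + 9*157 = (210 + 1² + 37*1) + 9*157 = (210 + 1 + 37) + 1413 = 248 + 1413 = 1661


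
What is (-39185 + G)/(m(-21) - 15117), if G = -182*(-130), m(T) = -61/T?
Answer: 326025/317396 ≈ 1.0272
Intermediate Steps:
G = 23660
(-39185 + G)/(m(-21) - 15117) = (-39185 + 23660)/(-61/(-21) - 15117) = -15525/(-61*(-1/21) - 15117) = -15525/(61/21 - 15117) = -15525/(-317396/21) = -15525*(-21/317396) = 326025/317396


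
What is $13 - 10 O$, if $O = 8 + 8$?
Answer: $-147$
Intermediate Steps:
$O = 16$
$13 - 10 O = 13 - 160 = -147$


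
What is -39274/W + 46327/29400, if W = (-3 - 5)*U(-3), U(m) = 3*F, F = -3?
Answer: -47971669/88200 ≈ -543.90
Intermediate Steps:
U(m) = -9 (U(m) = 3*(-3) = -9)
W = 72 (W = (-3 - 5)*(-9) = -8*(-9) = 72)
-39274/W + 46327/29400 = -39274/72 + 46327/29400 = -39274*1/72 + 46327*(1/29400) = -19637/36 + 46327/29400 = -47971669/88200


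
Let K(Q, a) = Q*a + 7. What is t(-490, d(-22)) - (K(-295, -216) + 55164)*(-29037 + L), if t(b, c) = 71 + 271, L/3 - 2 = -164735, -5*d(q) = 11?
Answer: 62208051618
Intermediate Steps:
K(Q, a) = 7 + Q*a
d(q) = -11/5 (d(q) = -1/5*11 = -11/5)
L = -494199 (L = 6 + 3*(-164735) = 6 - 494205 = -494199)
t(b, c) = 342
t(-490, d(-22)) - (K(-295, -216) + 55164)*(-29037 + L) = 342 - ((7 - 295*(-216)) + 55164)*(-29037 - 494199) = 342 - ((7 + 63720) + 55164)*(-523236) = 342 - (63727 + 55164)*(-523236) = 342 - 118891*(-523236) = 342 - 1*(-62208051276) = 342 + 62208051276 = 62208051618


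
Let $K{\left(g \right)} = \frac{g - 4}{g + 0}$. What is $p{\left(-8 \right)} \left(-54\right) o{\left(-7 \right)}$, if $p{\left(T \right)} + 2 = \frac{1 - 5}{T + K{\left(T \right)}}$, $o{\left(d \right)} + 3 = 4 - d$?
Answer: $\frac{7776}{13} \approx 598.15$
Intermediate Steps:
$K{\left(g \right)} = \frac{-4 + g}{g}$
$o{\left(d \right)} = 1 - d$ ($o{\left(d \right)} = -3 - \left(-4 + d\right) = 1 - d$)
$p{\left(T \right)} = -2 - \frac{4}{T + \frac{-4 + T}{T}}$ ($p{\left(T \right)} = -2 + \frac{1 - 5}{T + \frac{-4 + T}{T}} = -2 - \frac{4}{T + \frac{-4 + T}{T}}$)
$p{\left(-8 \right)} \left(-54\right) o{\left(-7 \right)} = \frac{2 \left(4 - \left(-8\right)^{2} - -24\right)}{-4 - 8 + \left(-8\right)^{2}} \left(-54\right) \left(1 - -7\right) = \frac{2 \left(4 - 64 + 24\right)}{-4 - 8 + 64} \left(-54\right) \left(1 + 7\right) = \frac{2 \left(4 - 64 + 24\right)}{52} \left(-54\right) 8 = 2 \cdot \frac{1}{52} \left(-36\right) \left(-54\right) 8 = \left(- \frac{18}{13}\right) \left(-54\right) 8 = \frac{972}{13} \cdot 8 = \frac{7776}{13}$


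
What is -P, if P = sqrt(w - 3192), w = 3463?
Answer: -sqrt(271) ≈ -16.462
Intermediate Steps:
P = sqrt(271) (P = sqrt(3463 - 3192) = sqrt(271) ≈ 16.462)
-P = -sqrt(271)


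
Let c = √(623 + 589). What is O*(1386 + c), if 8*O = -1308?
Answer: -226611 - 327*√303 ≈ -2.3230e+5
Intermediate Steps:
c = 2*√303 (c = √1212 = 2*√303 ≈ 34.814)
O = -327/2 (O = (⅛)*(-1308) = -327/2 ≈ -163.50)
O*(1386 + c) = -327*(1386 + 2*√303)/2 = -226611 - 327*√303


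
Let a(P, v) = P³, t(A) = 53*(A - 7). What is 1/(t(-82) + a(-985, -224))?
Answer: -1/955676342 ≈ -1.0464e-9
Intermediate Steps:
t(A) = -371 + 53*A (t(A) = 53*(-7 + A) = -371 + 53*A)
1/(t(-82) + a(-985, -224)) = 1/((-371 + 53*(-82)) + (-985)³) = 1/((-371 - 4346) - 955671625) = 1/(-4717 - 955671625) = 1/(-955676342) = -1/955676342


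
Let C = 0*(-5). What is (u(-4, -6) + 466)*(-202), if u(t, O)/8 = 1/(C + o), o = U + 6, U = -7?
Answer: -92516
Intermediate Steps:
C = 0
o = -1 (o = -7 + 6 = -1)
u(t, O) = -8 (u(t, O) = 8/(0 - 1) = 8/(-1) = 8*(-1) = -8)
(u(-4, -6) + 466)*(-202) = (-8 + 466)*(-202) = 458*(-202) = -92516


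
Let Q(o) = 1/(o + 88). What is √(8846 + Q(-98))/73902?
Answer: √884590/739020 ≈ 0.0012727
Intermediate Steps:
Q(o) = 1/(88 + o)
√(8846 + Q(-98))/73902 = √(8846 + 1/(88 - 98))/73902 = √(8846 + 1/(-10))*(1/73902) = √(8846 - ⅒)*(1/73902) = √(88459/10)*(1/73902) = (√884590/10)*(1/73902) = √884590/739020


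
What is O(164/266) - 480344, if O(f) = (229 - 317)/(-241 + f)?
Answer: -15357066320/31971 ≈ -4.8034e+5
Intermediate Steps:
O(f) = -88/(-241 + f)
O(164/266) - 480344 = -88/(-241 + 164/266) - 480344 = -88/(-241 + 164*(1/266)) - 480344 = -88/(-241 + 82/133) - 480344 = -88/(-31971/133) - 480344 = -88*(-133/31971) - 480344 = 11704/31971 - 480344 = -15357066320/31971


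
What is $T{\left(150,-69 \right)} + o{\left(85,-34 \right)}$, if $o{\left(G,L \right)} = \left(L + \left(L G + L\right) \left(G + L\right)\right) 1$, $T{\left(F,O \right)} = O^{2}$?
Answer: $-144397$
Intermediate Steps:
$o{\left(G,L \right)} = L + \left(G + L\right) \left(L + G L\right)$ ($o{\left(G,L \right)} = \left(L + \left(G L + L\right) \left(G + L\right)\right) 1 = \left(L + \left(L + G L\right) \left(G + L\right)\right) 1 = \left(L + \left(G + L\right) \left(L + G L\right)\right) 1 = L + \left(G + L\right) \left(L + G L\right)$)
$T{\left(150,-69 \right)} + o{\left(85,-34 \right)} = \left(-69\right)^{2} - 34 \left(1 + 85 - 34 + 85^{2} + 85 \left(-34\right)\right) = 4761 - 34 \left(1 + 85 - 34 + 7225 - 2890\right) = 4761 - 149158 = -144397$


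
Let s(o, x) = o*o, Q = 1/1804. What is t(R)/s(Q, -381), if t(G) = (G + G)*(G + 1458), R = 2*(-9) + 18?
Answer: 0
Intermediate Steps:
Q = 1/1804 ≈ 0.00055432
s(o, x) = o²
R = 0 (R = -18 + 18 = 0)
t(G) = 2*G*(1458 + G) (t(G) = (2*G)*(1458 + G) = 2*G*(1458 + G))
t(R)/s(Q, -381) = (2*0*(1458 + 0))/((1/1804)²) = (2*0*1458)/(1/3254416) = 0*3254416 = 0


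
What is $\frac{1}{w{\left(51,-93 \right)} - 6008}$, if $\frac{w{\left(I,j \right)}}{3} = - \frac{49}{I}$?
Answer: $- \frac{17}{102185} \approx -0.00016636$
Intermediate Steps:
$w{\left(I,j \right)} = - \frac{147}{I}$ ($w{\left(I,j \right)} = 3 \left(- \frac{49}{I}\right) = - \frac{147}{I}$)
$\frac{1}{w{\left(51,-93 \right)} - 6008} = \frac{1}{- \frac{147}{51} - 6008} = \frac{1}{\left(-147\right) \frac{1}{51} - 6008} = \frac{1}{- \frac{49}{17} - 6008} = \frac{1}{- \frac{102185}{17}} = - \frac{17}{102185}$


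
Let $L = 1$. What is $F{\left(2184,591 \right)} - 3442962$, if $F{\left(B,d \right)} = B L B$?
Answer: $1326894$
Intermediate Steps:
$F{\left(B,d \right)} = B^{2}$ ($F{\left(B,d \right)} = B 1 B = B B = B^{2}$)
$F{\left(2184,591 \right)} - 3442962 = 2184^{2} - 3442962 = 4769856 - 3442962 = 1326894$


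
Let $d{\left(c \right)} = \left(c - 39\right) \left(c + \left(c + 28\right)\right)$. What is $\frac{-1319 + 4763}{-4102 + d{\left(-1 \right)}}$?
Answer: $- \frac{574}{857} \approx -0.66978$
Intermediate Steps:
$d{\left(c \right)} = \left(-39 + c\right) \left(28 + 2 c\right)$ ($d{\left(c \right)} = \left(-39 + c\right) \left(c + \left(28 + c\right)\right) = \left(-39 + c\right) \left(28 + 2 c\right)$)
$\frac{-1319 + 4763}{-4102 + d{\left(-1 \right)}} = \frac{-1319 + 4763}{-4102 - \left(1042 - 2\right)} = \frac{3444}{-4102 + \left(-1092 + 50 + 2 \cdot 1\right)} = \frac{3444}{-4102 + \left(-1092 + 50 + 2\right)} = \frac{3444}{-4102 - 1040} = \frac{3444}{-5142} = 3444 \left(- \frac{1}{5142}\right) = - \frac{574}{857}$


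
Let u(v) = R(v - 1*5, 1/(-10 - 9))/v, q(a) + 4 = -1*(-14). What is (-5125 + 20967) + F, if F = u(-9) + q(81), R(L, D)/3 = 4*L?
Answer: 47612/3 ≈ 15871.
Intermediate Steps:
q(a) = 10 (q(a) = -4 - 1*(-14) = -4 + 14 = 10)
R(L, D) = 12*L (R(L, D) = 3*(4*L) = 12*L)
u(v) = (-60 + 12*v)/v (u(v) = (12*(v - 1*5))/v = (12*(v - 5))/v = (12*(-5 + v))/v = (-60 + 12*v)/v)
F = 86/3 (F = (12 - 60/(-9)) + 10 = (12 - 60*(-⅑)) + 10 = (12 + 20/3) + 10 = 56/3 + 10 = 86/3 ≈ 28.667)
(-5125 + 20967) + F = (-5125 + 20967) + 86/3 = 15842 + 86/3 = 47612/3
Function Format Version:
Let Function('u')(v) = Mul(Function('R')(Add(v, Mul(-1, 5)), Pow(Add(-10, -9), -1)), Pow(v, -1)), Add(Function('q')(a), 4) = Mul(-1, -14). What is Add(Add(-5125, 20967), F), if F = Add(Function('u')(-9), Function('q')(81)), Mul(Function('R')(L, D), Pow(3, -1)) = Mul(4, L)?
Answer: Rational(47612, 3) ≈ 15871.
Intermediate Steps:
Function('q')(a) = 10 (Function('q')(a) = Add(-4, Mul(-1, -14)) = Add(-4, 14) = 10)
Function('R')(L, D) = Mul(12, L) (Function('R')(L, D) = Mul(3, Mul(4, L)) = Mul(12, L))
Function('u')(v) = Mul(Pow(v, -1), Add(-60, Mul(12, v))) (Function('u')(v) = Mul(Mul(12, Add(v, Mul(-1, 5))), Pow(v, -1)) = Mul(Mul(12, Add(v, -5)), Pow(v, -1)) = Mul(Mul(12, Add(-5, v)), Pow(v, -1)) = Mul(Add(-60, Mul(12, v)), Pow(v, -1)) = Mul(Pow(v, -1), Add(-60, Mul(12, v))))
F = Rational(86, 3) (F = Add(Add(12, Mul(-60, Pow(-9, -1))), 10) = Add(Add(12, Mul(-60, Rational(-1, 9))), 10) = Add(Add(12, Rational(20, 3)), 10) = Add(Rational(56, 3), 10) = Rational(86, 3) ≈ 28.667)
Add(Add(-5125, 20967), F) = Add(Add(-5125, 20967), Rational(86, 3)) = Add(15842, Rational(86, 3)) = Rational(47612, 3)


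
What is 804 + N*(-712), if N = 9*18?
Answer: -114540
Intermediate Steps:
N = 162
804 + N*(-712) = 804 + 162*(-712) = 804 - 115344 = -114540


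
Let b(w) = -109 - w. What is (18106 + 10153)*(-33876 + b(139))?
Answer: -964310116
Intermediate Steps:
(18106 + 10153)*(-33876 + b(139)) = (18106 + 10153)*(-33876 + (-109 - 1*139)) = 28259*(-33876 + (-109 - 139)) = 28259*(-33876 - 248) = 28259*(-34124) = -964310116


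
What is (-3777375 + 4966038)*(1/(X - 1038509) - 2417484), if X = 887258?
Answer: -144876969462879185/50417 ≈ -2.8736e+12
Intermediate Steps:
(-3777375 + 4966038)*(1/(X - 1038509) - 2417484) = (-3777375 + 4966038)*(1/(887258 - 1038509) - 2417484) = 1188663*(1/(-151251) - 2417484) = 1188663*(-1/151251 - 2417484) = 1188663*(-365646872485/151251) = -144876969462879185/50417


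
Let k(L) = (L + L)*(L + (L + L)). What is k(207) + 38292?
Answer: 295386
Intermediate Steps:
k(L) = 6*L² (k(L) = (2*L)*(L + 2*L) = (2*L)*(3*L) = 6*L²)
k(207) + 38292 = 6*207² + 38292 = 6*42849 + 38292 = 257094 + 38292 = 295386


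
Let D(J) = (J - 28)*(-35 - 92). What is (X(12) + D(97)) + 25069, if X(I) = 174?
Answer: 16480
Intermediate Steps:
D(J) = 3556 - 127*J (D(J) = (-28 + J)*(-127) = 3556 - 127*J)
(X(12) + D(97)) + 25069 = (174 + (3556 - 127*97)) + 25069 = (174 + (3556 - 12319)) + 25069 = (174 - 8763) + 25069 = -8589 + 25069 = 16480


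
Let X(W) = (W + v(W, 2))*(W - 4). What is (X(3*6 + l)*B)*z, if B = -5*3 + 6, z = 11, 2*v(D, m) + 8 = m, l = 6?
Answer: -41580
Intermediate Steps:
v(D, m) = -4 + m/2
X(W) = (-4 + W)*(-3 + W) (X(W) = (W + (-4 + (½)*2))*(W - 4) = (W + (-4 + 1))*(-4 + W) = (W - 3)*(-4 + W) = (-3 + W)*(-4 + W) = (-4 + W)*(-3 + W))
B = -9 (B = -15 + 6 = -9)
(X(3*6 + l)*B)*z = ((12 + (3*6 + 6)² - 7*(3*6 + 6))*(-9))*11 = ((12 + (18 + 6)² - 7*(18 + 6))*(-9))*11 = ((12 + 24² - 7*24)*(-9))*11 = ((12 + 576 - 168)*(-9))*11 = (420*(-9))*11 = -3780*11 = -41580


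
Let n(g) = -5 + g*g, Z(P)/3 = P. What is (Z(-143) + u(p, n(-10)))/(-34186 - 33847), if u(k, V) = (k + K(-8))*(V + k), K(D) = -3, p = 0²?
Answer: 102/9719 ≈ 0.010495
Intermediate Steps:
p = 0
Z(P) = 3*P
n(g) = -5 + g²
u(k, V) = (-3 + k)*(V + k) (u(k, V) = (k - 3)*(V + k) = (-3 + k)*(V + k))
(Z(-143) + u(p, n(-10)))/(-34186 - 33847) = (3*(-143) + (0² - 3*(-5 + (-10)²) - 3*0 + (-5 + (-10)²)*0))/(-34186 - 33847) = (-429 + (0 - 3*(-5 + 100) + 0 + (-5 + 100)*0))/(-68033) = (-429 + (0 - 3*95 + 0 + 95*0))*(-1/68033) = (-429 + (0 - 285 + 0 + 0))*(-1/68033) = (-429 - 285)*(-1/68033) = -714*(-1/68033) = 102/9719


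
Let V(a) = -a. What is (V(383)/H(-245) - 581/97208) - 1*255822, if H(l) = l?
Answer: -6092609430801/23815960 ≈ -2.5582e+5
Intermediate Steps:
(V(383)/H(-245) - 581/97208) - 1*255822 = (-1*383/(-245) - 581/97208) - 1*255822 = (-383*(-1/245) - 581*1/97208) - 255822 = (383/245 - 581/97208) - 255822 = 37088319/23815960 - 255822 = -6092609430801/23815960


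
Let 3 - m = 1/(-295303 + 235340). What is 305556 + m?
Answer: 18322234318/59963 ≈ 3.0556e+5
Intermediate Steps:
m = 179890/59963 (m = 3 - 1/(-295303 + 235340) = 3 - 1/(-59963) = 3 - 1*(-1/59963) = 3 + 1/59963 = 179890/59963 ≈ 3.0000)
305556 + m = 305556 + 179890/59963 = 18322234318/59963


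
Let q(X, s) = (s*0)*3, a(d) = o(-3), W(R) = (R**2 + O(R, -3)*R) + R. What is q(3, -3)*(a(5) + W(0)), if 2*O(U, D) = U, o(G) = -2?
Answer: 0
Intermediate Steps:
O(U, D) = U/2
W(R) = R + 3*R**2/2 (W(R) = (R**2 + (R/2)*R) + R = (R**2 + R**2/2) + R = 3*R**2/2 + R = R + 3*R**2/2)
a(d) = -2
q(X, s) = 0 (q(X, s) = 0*3 = 0)
q(3, -3)*(a(5) + W(0)) = 0*(-2 + (1/2)*0*(2 + 3*0)) = 0*(-2 + (1/2)*0*(2 + 0)) = 0*(-2 + (1/2)*0*2) = 0*(-2 + 0) = 0*(-2) = 0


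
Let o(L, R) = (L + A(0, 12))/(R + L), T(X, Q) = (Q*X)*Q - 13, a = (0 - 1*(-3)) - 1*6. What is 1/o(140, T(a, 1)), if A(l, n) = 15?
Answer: ⅘ ≈ 0.80000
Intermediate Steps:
a = -3 (a = (0 + 3) - 6 = 3 - 6 = -3)
T(X, Q) = -13 + X*Q² (T(X, Q) = X*Q² - 13 = -13 + X*Q²)
o(L, R) = (15 + L)/(L + R) (o(L, R) = (L + 15)/(R + L) = (15 + L)/(L + R))
1/o(140, T(a, 1)) = 1/((15 + 140)/(140 + (-13 - 3*1²))) = 1/(155/(140 + (-13 - 3*1))) = 1/(155/(140 + (-13 - 3))) = 1/(155/(140 - 16)) = 1/(155/124) = 1/((1/124)*155) = 1/(5/4) = ⅘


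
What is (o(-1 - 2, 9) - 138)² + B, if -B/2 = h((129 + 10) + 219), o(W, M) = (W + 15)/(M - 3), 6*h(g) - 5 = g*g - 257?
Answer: -72424/3 ≈ -24141.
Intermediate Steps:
h(g) = -42 + g²/6 (h(g) = ⅚ + (g*g - 257)/6 = ⅚ + (g² - 257)/6 = ⅚ + (-257 + g²)/6 = ⅚ + (-257/6 + g²/6) = -42 + g²/6)
o(W, M) = (15 + W)/(-3 + M)
B = -127912/3 (B = -2*(-42 + ((129 + 10) + 219)²/6) = -2*(-42 + (139 + 219)²/6) = -2*(-42 + (⅙)*358²) = -2*(-42 + (⅙)*128164) = -2*(-42 + 64082/3) = -2*63956/3 = -127912/3 ≈ -42637.)
(o(-1 - 2, 9) - 138)² + B = ((15 + (-1 - 2))/(-3 + 9) - 138)² - 127912/3 = ((15 - 3)/6 - 138)² - 127912/3 = ((⅙)*12 - 138)² - 127912/3 = (2 - 138)² - 127912/3 = (-136)² - 127912/3 = 18496 - 127912/3 = -72424/3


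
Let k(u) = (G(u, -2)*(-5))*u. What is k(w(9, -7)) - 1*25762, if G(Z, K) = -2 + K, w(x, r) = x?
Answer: -25582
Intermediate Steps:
k(u) = 20*u (k(u) = ((-2 - 2)*(-5))*u = (-4*(-5))*u = 20*u)
k(w(9, -7)) - 1*25762 = 20*9 - 1*25762 = 180 - 25762 = -25582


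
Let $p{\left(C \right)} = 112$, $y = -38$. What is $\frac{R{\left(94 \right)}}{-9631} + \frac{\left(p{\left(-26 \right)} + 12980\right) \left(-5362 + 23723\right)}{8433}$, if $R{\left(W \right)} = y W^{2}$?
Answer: $\frac{772650871772}{27072741} \approx 28540.0$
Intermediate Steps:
$R{\left(W \right)} = - 38 W^{2}$
$\frac{R{\left(94 \right)}}{-9631} + \frac{\left(p{\left(-26 \right)} + 12980\right) \left(-5362 + 23723\right)}{8433} = \frac{\left(-38\right) 94^{2}}{-9631} + \frac{\left(112 + 12980\right) \left(-5362 + 23723\right)}{8433} = \left(-38\right) 8836 \left(- \frac{1}{9631}\right) + 13092 \cdot 18361 \cdot \frac{1}{8433} = \left(-335768\right) \left(- \frac{1}{9631}\right) + 240382212 \cdot \frac{1}{8433} = \frac{335768}{9631} + \frac{80127404}{2811} = \frac{772650871772}{27072741}$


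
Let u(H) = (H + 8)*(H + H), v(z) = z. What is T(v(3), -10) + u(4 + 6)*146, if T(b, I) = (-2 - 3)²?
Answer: 52585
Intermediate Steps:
u(H) = 2*H*(8 + H) (u(H) = (8 + H)*(2*H) = 2*H*(8 + H))
T(b, I) = 25 (T(b, I) = (-5)² = 25)
T(v(3), -10) + u(4 + 6)*146 = 25 + (2*(4 + 6)*(8 + (4 + 6)))*146 = 25 + (2*10*(8 + 10))*146 = 25 + (2*10*18)*146 = 25 + 360*146 = 25 + 52560 = 52585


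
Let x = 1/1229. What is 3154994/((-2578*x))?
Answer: -1938743813/1289 ≈ -1.5041e+6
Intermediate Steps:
x = 1/1229 ≈ 0.00081367
3154994/((-2578*x)) = 3154994/((-2578*1/1229)) = 3154994/(-2578/1229) = 3154994*(-1229/2578) = -1938743813/1289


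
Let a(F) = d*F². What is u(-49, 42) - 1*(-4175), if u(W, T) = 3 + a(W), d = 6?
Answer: 18584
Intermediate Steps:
a(F) = 6*F²
u(W, T) = 3 + 6*W²
u(-49, 42) - 1*(-4175) = (3 + 6*(-49)²) - 1*(-4175) = (3 + 6*2401) + 4175 = (3 + 14406) + 4175 = 14409 + 4175 = 18584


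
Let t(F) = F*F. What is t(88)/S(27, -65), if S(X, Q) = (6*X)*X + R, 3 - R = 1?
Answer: 968/547 ≈ 1.7697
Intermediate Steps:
R = 2 (R = 3 - 1*1 = 3 - 1 = 2)
S(X, Q) = 2 + 6*X² (S(X, Q) = (6*X)*X + 2 = 6*X² + 2 = 2 + 6*X²)
t(F) = F²
t(88)/S(27, -65) = 88²/(2 + 6*27²) = 7744/(2 + 6*729) = 7744/(2 + 4374) = 7744/4376 = 7744*(1/4376) = 968/547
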